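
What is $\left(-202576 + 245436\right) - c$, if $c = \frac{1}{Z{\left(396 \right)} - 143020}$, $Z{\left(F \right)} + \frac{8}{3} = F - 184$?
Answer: $\frac{18362595523}{428432} \approx 42860.0$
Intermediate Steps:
$Z{\left(F \right)} = - \frac{560}{3} + F$ ($Z{\left(F \right)} = - \frac{8}{3} + \left(F - 184\right) = - \frac{8}{3} + \left(-184 + F\right) = - \frac{560}{3} + F$)
$c = - \frac{3}{428432}$ ($c = \frac{1}{\left(- \frac{560}{3} + 396\right) - 143020} = \frac{1}{\frac{628}{3} - 143020} = \frac{1}{- \frac{428432}{3}} = - \frac{3}{428432} \approx -7.0023 \cdot 10^{-6}$)
$\left(-202576 + 245436\right) - c = \left(-202576 + 245436\right) - - \frac{3}{428432} = 42860 + \frac{3}{428432} = \frac{18362595523}{428432}$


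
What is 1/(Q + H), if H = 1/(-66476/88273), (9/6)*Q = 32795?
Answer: 199428/4359896021 ≈ 4.5741e-5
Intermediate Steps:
Q = 65590/3 (Q = (⅔)*32795 = 65590/3 ≈ 21863.)
H = -88273/66476 (H = 1/(-66476*1/88273) = 1/(-66476/88273) = -88273/66476 ≈ -1.3279)
1/(Q + H) = 1/(65590/3 - 88273/66476) = 1/(4359896021/199428) = 199428/4359896021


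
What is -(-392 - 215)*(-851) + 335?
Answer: -516222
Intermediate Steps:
-(-392 - 215)*(-851) + 335 = -1*(-607)*(-851) + 335 = 607*(-851) + 335 = -516557 + 335 = -516222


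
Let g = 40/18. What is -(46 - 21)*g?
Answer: -500/9 ≈ -55.556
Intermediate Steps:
g = 20/9 (g = 40*(1/18) = 20/9 ≈ 2.2222)
-(46 - 21)*g = -(46 - 21)*20/9 = -25*20/9 = -1*500/9 = -500/9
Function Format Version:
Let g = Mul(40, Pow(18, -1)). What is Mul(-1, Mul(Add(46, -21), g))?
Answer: Rational(-500, 9) ≈ -55.556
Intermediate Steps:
g = Rational(20, 9) (g = Mul(40, Rational(1, 18)) = Rational(20, 9) ≈ 2.2222)
Mul(-1, Mul(Add(46, -21), g)) = Mul(-1, Mul(Add(46, -21), Rational(20, 9))) = Mul(-1, Mul(25, Rational(20, 9))) = Mul(-1, Rational(500, 9)) = Rational(-500, 9)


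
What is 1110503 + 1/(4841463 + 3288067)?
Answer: 9027867453591/8129530 ≈ 1.1105e+6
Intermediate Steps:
1110503 + 1/(4841463 + 3288067) = 1110503 + 1/8129530 = 9027867453591/8129530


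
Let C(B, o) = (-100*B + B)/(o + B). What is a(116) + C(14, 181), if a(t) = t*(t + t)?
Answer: 1748818/65 ≈ 26905.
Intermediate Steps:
C(B, o) = -99*B/(B + o) (C(B, o) = (-99*B)/(B + o) = -99*B/(B + o))
a(t) = 2*t**2 (a(t) = t*(2*t) = 2*t**2)
a(116) + C(14, 181) = 2*116**2 - 99*14/(14 + 181) = 2*13456 - 99*14/195 = 26912 - 99*14*1/195 = 26912 - 462/65 = 1748818/65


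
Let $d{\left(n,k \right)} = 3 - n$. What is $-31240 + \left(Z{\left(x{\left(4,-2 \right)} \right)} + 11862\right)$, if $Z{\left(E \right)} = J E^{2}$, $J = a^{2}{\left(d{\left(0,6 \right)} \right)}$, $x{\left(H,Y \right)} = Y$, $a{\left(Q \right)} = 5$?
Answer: $-19278$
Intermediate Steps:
$J = 25$ ($J = 5^{2} = 25$)
$Z{\left(E \right)} = 25 E^{2}$
$-31240 + \left(Z{\left(x{\left(4,-2 \right)} \right)} + 11862\right) = -31240 + \left(25 \left(-2\right)^{2} + 11862\right) = -31240 + \left(25 \cdot 4 + 11862\right) = -31240 + \left(100 + 11862\right) = -31240 + 11962 = -19278$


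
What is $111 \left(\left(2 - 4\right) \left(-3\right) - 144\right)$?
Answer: $-15318$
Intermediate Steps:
$111 \left(\left(2 - 4\right) \left(-3\right) - 144\right) = 111 \left(\left(-2\right) \left(-3\right) - 144\right) = 111 \left(6 - 144\right) = 111 \left(-138\right) = -15318$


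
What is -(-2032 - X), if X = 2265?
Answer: 4297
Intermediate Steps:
-(-2032 - X) = -(-2032 - 1*2265) = -(-2032 - 2265) = -1*(-4297) = 4297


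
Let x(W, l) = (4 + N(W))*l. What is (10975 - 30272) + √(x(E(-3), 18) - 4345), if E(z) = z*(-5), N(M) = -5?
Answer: -19297 + I*√4363 ≈ -19297.0 + 66.053*I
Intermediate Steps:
E(z) = -5*z
x(W, l) = -l (x(W, l) = (4 - 5)*l = -l)
(10975 - 30272) + √(x(E(-3), 18) - 4345) = (10975 - 30272) + √(-1*18 - 4345) = -19297 + √(-18 - 4345) = -19297 + √(-4363) = -19297 + I*√4363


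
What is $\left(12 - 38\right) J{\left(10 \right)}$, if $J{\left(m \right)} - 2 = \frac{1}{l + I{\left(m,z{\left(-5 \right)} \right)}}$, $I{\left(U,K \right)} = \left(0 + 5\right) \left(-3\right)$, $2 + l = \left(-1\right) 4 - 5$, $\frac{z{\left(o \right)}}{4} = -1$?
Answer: $-51$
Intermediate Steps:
$z{\left(o \right)} = -4$ ($z{\left(o \right)} = 4 \left(-1\right) = -4$)
$l = -11$ ($l = -2 - 9 = -11$)
$I{\left(U,K \right)} = -15$ ($I{\left(U,K \right)} = 5 \left(-3\right) = -15$)
$J{\left(m \right)} = \frac{51}{26}$ ($J{\left(m \right)} = 2 + \frac{1}{-11 - 15} = 2 + \frac{1}{-26} = 2 - \frac{1}{26} = \frac{51}{26}$)
$\left(12 - 38\right) J{\left(10 \right)} = \left(12 - 38\right) \frac{51}{26} = \left(-26\right) \frac{51}{26} = -51$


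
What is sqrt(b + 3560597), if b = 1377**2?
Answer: sqrt(5456726) ≈ 2336.0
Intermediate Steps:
b = 1896129
sqrt(b + 3560597) = sqrt(1896129 + 3560597) = sqrt(5456726)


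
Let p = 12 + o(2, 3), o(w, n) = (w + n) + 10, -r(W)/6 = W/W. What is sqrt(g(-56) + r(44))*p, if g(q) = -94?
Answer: 270*I ≈ 270.0*I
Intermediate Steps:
r(W) = -6 (r(W) = -6*W/W = -6*1 = -6)
o(w, n) = 10 + n + w (o(w, n) = (n + w) + 10 = 10 + n + w)
p = 27 (p = 12 + (10 + 3 + 2) = 12 + 15 = 27)
sqrt(g(-56) + r(44))*p = sqrt(-94 - 6)*27 = sqrt(-100)*27 = (10*I)*27 = 270*I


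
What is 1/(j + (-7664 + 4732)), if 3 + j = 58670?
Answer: 1/55735 ≈ 1.7942e-5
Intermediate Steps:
j = 58667 (j = -3 + 58670 = 58667)
1/(j + (-7664 + 4732)) = 1/(58667 + (-7664 + 4732)) = 1/(58667 - 2932) = 1/55735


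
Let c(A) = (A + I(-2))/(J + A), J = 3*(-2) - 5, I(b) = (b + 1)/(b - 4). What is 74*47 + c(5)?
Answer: 125177/36 ≈ 3477.1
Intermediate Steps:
I(b) = (1 + b)/(-4 + b)
J = -11 (J = -6 - 5 = -11)
c(A) = (1/6 + A)/(-11 + A) (c(A) = (A + (1 - 2)/(-4 - 2))/(-11 + A) = (A - 1/(-6))/(-11 + A) = (A - 1/6*(-1))/(-11 + A) = (A + 1/6)/(-11 + A) = (1/6 + A)/(-11 + A))
74*47 + c(5) = 74*47 + (1/6 + 5)/(-11 + 5) = 3478 + (31/6)/(-6) = 3478 - 1/6*31/6 = 3478 - 31/36 = 125177/36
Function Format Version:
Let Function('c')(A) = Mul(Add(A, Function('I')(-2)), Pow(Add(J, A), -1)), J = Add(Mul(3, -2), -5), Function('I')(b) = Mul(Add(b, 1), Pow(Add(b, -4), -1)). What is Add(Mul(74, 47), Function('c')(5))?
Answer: Rational(125177, 36) ≈ 3477.1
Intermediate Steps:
Function('I')(b) = Mul(Pow(Add(-4, b), -1), Add(1, b)) (Function('I')(b) = Mul(Add(1, b), Pow(Add(-4, b), -1)) = Mul(Pow(Add(-4, b), -1), Add(1, b)))
J = -11 (J = Add(-6, -5) = -11)
Function('c')(A) = Mul(Pow(Add(-11, A), -1), Add(Rational(1, 6), A)) (Function('c')(A) = Mul(Add(A, Mul(Pow(Add(-4, -2), -1), Add(1, -2))), Pow(Add(-11, A), -1)) = Mul(Add(A, Mul(Pow(-6, -1), -1)), Pow(Add(-11, A), -1)) = Mul(Add(A, Mul(Rational(-1, 6), -1)), Pow(Add(-11, A), -1)) = Mul(Add(A, Rational(1, 6)), Pow(Add(-11, A), -1)) = Mul(Add(Rational(1, 6), A), Pow(Add(-11, A), -1)) = Mul(Pow(Add(-11, A), -1), Add(Rational(1, 6), A)))
Add(Mul(74, 47), Function('c')(5)) = Add(Mul(74, 47), Mul(Pow(Add(-11, 5), -1), Add(Rational(1, 6), 5))) = Add(3478, Mul(Pow(-6, -1), Rational(31, 6))) = Add(3478, Mul(Rational(-1, 6), Rational(31, 6))) = Add(3478, Rational(-31, 36)) = Rational(125177, 36)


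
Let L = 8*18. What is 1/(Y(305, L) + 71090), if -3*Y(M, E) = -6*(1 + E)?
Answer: 1/71380 ≈ 1.4010e-5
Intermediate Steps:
L = 144
Y(M, E) = 2 + 2*E (Y(M, E) = -(-2)*(1 + E) = -(-6 - 6*E)/3 = 2 + 2*E)
1/(Y(305, L) + 71090) = 1/((2 + 2*144) + 71090) = 1/((2 + 288) + 71090) = 1/(290 + 71090) = 1/71380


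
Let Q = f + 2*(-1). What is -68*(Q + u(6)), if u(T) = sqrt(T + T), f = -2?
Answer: 272 - 136*sqrt(3) ≈ 36.441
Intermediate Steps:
u(T) = sqrt(2)*sqrt(T) (u(T) = sqrt(2*T) = sqrt(2)*sqrt(T))
Q = -4 (Q = -2 + 2*(-1) = -2 - 2 = -4)
-68*(Q + u(6)) = -68*(-4 + sqrt(2)*sqrt(6)) = -68*(-4 + 2*sqrt(3)) = 272 - 136*sqrt(3)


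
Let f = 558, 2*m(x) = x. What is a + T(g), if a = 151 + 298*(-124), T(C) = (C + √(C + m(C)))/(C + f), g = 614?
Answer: -21565079/586 + √921/1172 ≈ -36800.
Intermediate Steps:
m(x) = x/2
T(C) = (C + √6*√C/2)/(558 + C) (T(C) = (C + √(C + C/2))/(C + 558) = (C + √(3*C/2))/(558 + C) = (C + √6*√C/2)/(558 + C))
a = -36801 (a = 151 - 36952 = -36801)
a + T(g) = -36801 + (614 + √6*√614/2)/(558 + 614) = -36801 + (614 + √921)/1172 = -36801 + (307/586 + √921/1172) = -21565079/586 + √921/1172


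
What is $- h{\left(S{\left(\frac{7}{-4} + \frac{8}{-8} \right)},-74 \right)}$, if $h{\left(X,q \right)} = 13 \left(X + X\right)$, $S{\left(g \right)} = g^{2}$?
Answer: $- \frac{1573}{8} \approx -196.63$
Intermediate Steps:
$h{\left(X,q \right)} = 26 X$ ($h{\left(X,q \right)} = 13 \cdot 2 X = 26 X$)
$- h{\left(S{\left(\frac{7}{-4} + \frac{8}{-8} \right)},-74 \right)} = - 26 \left(\frac{7}{-4} + \frac{8}{-8}\right)^{2} = - 26 \left(7 \left(- \frac{1}{4}\right) + 8 \left(- \frac{1}{8}\right)\right)^{2} = - 26 \left(- \frac{7}{4} - 1\right)^{2} = - 26 \left(- \frac{11}{4}\right)^{2} = - \frac{26 \cdot 121}{16} = \left(-1\right) \frac{1573}{8} = - \frac{1573}{8}$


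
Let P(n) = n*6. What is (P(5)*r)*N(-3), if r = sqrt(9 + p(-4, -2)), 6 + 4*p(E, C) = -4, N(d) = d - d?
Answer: 0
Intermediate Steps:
N(d) = 0
p(E, C) = -5/2 (p(E, C) = -3/2 + (1/4)*(-4) = -3/2 - 1 = -5/2)
P(n) = 6*n
r = sqrt(26)/2 (r = sqrt(9 - 5/2) = sqrt(13/2) = sqrt(26)/2 ≈ 2.5495)
(P(5)*r)*N(-3) = ((6*5)*(sqrt(26)/2))*0 = (30*(sqrt(26)/2))*0 = (15*sqrt(26))*0 = 0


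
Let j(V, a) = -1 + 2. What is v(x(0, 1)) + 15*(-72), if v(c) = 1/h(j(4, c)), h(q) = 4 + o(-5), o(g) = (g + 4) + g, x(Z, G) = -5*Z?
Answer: -2161/2 ≈ -1080.5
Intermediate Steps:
o(g) = 4 + 2*g (o(g) = (4 + g) + g = 4 + 2*g)
j(V, a) = 1
h(q) = -2 (h(q) = 4 + (4 + 2*(-5)) = 4 + (4 - 10) = 4 - 6 = -2)
v(c) = -1/2 (v(c) = 1/(-2) = -1/2)
v(x(0, 1)) + 15*(-72) = -1/2 + 15*(-72) = -1/2 - 1080 = -2161/2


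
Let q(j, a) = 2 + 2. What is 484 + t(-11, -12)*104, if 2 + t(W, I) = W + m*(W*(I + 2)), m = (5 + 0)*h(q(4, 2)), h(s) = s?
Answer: 227932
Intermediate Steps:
q(j, a) = 4
m = 20 (m = (5 + 0)*4 = 5*4 = 20)
t(W, I) = -2 + W + 20*W*(2 + I) (t(W, I) = -2 + (W + 20*(W*(I + 2))) = -2 + (W + 20*(W*(2 + I))) = -2 + (W + 20*W*(2 + I)) = -2 + W + 20*W*(2 + I))
484 + t(-11, -12)*104 = 484 + (-2 + 41*(-11) + 20*(-12)*(-11))*104 = 484 + (-2 - 451 + 2640)*104 = 484 + 2187*104 = 484 + 227448 = 227932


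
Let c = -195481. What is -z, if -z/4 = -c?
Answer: 781924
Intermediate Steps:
z = -781924 (z = -(-4)*(-195481) = -4*195481 = -781924)
-z = -1*(-781924) = 781924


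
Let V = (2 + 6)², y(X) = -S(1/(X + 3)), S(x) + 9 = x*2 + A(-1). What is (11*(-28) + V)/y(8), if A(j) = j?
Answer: -671/27 ≈ -24.852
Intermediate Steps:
S(x) = -10 + 2*x (S(x) = -9 + (x*2 - 1) = -9 + (2*x - 1) = -9 + (-1 + 2*x) = -10 + 2*x)
y(X) = 10 - 2/(3 + X) (y(X) = -(-10 + 2/(X + 3)) = -(-10 + 2/(3 + X)) = 10 - 2/(3 + X))
V = 64 (V = 8² = 64)
(11*(-28) + V)/y(8) = (11*(-28) + 64)/((2*(14 + 5*8)/(3 + 8))) = (-308 + 64)/((2*(14 + 40)/11)) = -244/(2*(1/11)*54) = -244/108/11 = -244*11/108 = -671/27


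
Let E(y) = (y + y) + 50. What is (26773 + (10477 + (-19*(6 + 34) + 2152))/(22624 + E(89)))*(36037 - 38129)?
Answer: -319986287195/5713 ≈ -5.6010e+7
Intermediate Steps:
E(y) = 50 + 2*y (E(y) = 2*y + 50 = 50 + 2*y)
(26773 + (10477 + (-19*(6 + 34) + 2152))/(22624 + E(89)))*(36037 - 38129) = (26773 + (10477 + (-19*(6 + 34) + 2152))/(22624 + (50 + 2*89)))*(36037 - 38129) = (26773 + (10477 + (-19*40 + 2152))/(22624 + (50 + 178)))*(-2092) = (26773 + (10477 + (-760 + 2152))/(22624 + 228))*(-2092) = (26773 + (10477 + 1392)/22852)*(-2092) = (26773 + 11869*(1/22852))*(-2092) = (26773 + 11869/22852)*(-2092) = (611828465/22852)*(-2092) = -319986287195/5713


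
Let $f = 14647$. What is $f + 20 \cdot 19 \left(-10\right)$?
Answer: $10847$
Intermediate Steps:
$f + 20 \cdot 19 \left(-10\right) = 14647 + 20 \cdot 19 \left(-10\right) = 14647 + 380 \left(-10\right) = 14647 - 3800 = 10847$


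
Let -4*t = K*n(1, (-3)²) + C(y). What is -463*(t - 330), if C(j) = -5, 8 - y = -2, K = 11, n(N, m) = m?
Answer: 327341/2 ≈ 1.6367e+5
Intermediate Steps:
y = 10 (y = 8 - 1*(-2) = 8 + 2 = 10)
t = -47/2 (t = -(11*(-3)² - 5)/4 = -(11*9 - 5)/4 = -(99 - 5)/4 = -¼*94 = -47/2 ≈ -23.500)
-463*(t - 330) = -463*(-47/2 - 330) = -463*(-707/2) = 327341/2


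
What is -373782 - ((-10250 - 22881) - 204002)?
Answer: -136649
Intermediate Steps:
-373782 - ((-10250 - 22881) - 204002) = -373782 - (-33131 - 204002) = -373782 - 1*(-237133) = -373782 + 237133 = -136649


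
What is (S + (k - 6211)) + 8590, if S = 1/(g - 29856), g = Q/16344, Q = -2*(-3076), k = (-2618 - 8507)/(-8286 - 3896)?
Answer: 1768374428289191/743041565098 ≈ 2379.9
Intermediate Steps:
k = 11125/12182 (k = -11125/(-12182) = -11125*(-1/12182) = 11125/12182 ≈ 0.91323)
Q = 6152
g = 769/2043 (g = 6152/16344 = 6152*(1/16344) = 769/2043 ≈ 0.37641)
S = -2043/60995039 (S = 1/(769/2043 - 29856) = 1/(-60995039/2043) = -2043/60995039 ≈ -3.3495e-5)
(S + (k - 6211)) + 8590 = (-2043/60995039 + (11125/12182 - 6211)) + 8590 = (-2043/60995039 - 75651277/12182) + 8590 = -4614352615902629/743041565098 + 8590 = 1768374428289191/743041565098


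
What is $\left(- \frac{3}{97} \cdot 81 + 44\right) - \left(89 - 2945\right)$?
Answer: $\frac{281057}{97} \approx 2897.5$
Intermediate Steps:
$\left(- \frac{3}{97} \cdot 81 + 44\right) - \left(89 - 2945\right) = \left(\left(-3\right) \frac{1}{97} \cdot 81 + 44\right) - \left(89 - 2945\right) = \left(\left(- \frac{3}{97}\right) 81 + 44\right) - -2856 = \left(- \frac{243}{97} + 44\right) + 2856 = \frac{4025}{97} + 2856 = \frac{281057}{97}$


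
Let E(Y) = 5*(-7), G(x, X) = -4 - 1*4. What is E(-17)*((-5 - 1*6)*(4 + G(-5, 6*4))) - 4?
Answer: -1544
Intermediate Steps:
G(x, X) = -8 (G(x, X) = -4 - 4 = -8)
E(Y) = -35
E(-17)*((-5 - 1*6)*(4 + G(-5, 6*4))) - 4 = -35*(-5 - 1*6)*(4 - 8) - 4 = -35*(-5 - 6)*(-4) - 4 = -(-385)*(-4) - 4 = -35*44 - 4 = -1540 - 4 = -1544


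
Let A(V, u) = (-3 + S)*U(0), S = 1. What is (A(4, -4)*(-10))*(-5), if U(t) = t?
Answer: 0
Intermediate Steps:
A(V, u) = 0 (A(V, u) = (-3 + 1)*0 = -2*0 = 0)
(A(4, -4)*(-10))*(-5) = (0*(-10))*(-5) = 0*(-5) = 0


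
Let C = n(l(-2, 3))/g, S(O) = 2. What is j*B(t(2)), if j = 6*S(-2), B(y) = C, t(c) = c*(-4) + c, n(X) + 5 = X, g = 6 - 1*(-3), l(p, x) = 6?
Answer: 4/3 ≈ 1.3333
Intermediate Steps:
g = 9 (g = 6 + 3 = 9)
n(X) = -5 + X
t(c) = -3*c (t(c) = -4*c + c = -3*c)
C = ⅑ (C = (-5 + 6)/9 = 1*(⅑) = ⅑ ≈ 0.11111)
B(y) = ⅑
j = 12 (j = 6*2 = 12)
j*B(t(2)) = 12*(⅑) = 4/3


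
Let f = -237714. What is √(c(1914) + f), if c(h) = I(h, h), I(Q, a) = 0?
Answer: I*√237714 ≈ 487.56*I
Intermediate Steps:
c(h) = 0
√(c(1914) + f) = √(0 - 237714) = √(-237714) = I*√237714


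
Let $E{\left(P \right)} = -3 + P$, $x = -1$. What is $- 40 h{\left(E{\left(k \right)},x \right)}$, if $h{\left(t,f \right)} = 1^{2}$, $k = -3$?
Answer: $-40$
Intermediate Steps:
$h{\left(t,f \right)} = 1$
$- 40 h{\left(E{\left(k \right)},x \right)} = \left(-40\right) 1 = -40$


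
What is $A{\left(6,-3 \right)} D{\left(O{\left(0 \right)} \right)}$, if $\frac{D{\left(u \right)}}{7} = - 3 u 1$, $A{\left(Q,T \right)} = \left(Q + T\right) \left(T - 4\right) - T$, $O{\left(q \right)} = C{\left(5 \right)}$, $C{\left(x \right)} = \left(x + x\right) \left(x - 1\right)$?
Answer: $15120$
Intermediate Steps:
$C{\left(x \right)} = 2 x \left(-1 + x\right)$
$O{\left(q \right)} = 40$ ($O{\left(q \right)} = 2 \cdot 5 \left(-1 + 5\right) = 2 \cdot 5 \cdot 4 = 40$)
$A{\left(Q,T \right)} = - T + \left(-4 + T\right) \left(Q + T\right)$ ($A{\left(Q,T \right)} = \left(Q + T\right) \left(-4 + T\right) - T = \left(-4 + T\right) \left(Q + T\right) - T = - T + \left(-4 + T\right) \left(Q + T\right)$)
$D{\left(u \right)} = - 21 u$ ($D{\left(u \right)} = 7 - 3 u 1 = 7 \left(- 3 u\right) = - 21 u$)
$A{\left(6,-3 \right)} D{\left(O{\left(0 \right)} \right)} = \left(\left(-3\right)^{2} - -15 - 24 + 6 \left(-3\right)\right) \left(\left(-21\right) 40\right) = \left(9 + 15 - 24 - 18\right) \left(-840\right) = \left(-18\right) \left(-840\right) = 15120$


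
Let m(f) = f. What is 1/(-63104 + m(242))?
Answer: -1/62862 ≈ -1.5908e-5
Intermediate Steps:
1/(-63104 + m(242)) = 1/(-63104 + 242) = 1/(-62862) = -1/62862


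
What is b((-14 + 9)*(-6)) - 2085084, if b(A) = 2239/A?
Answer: -62550281/30 ≈ -2.0850e+6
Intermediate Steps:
b((-14 + 9)*(-6)) - 2085084 = 2239/(((-14 + 9)*(-6))) - 2085084 = 2239/((-5*(-6))) - 2085084 = 2239/30 - 2085084 = -62550281/30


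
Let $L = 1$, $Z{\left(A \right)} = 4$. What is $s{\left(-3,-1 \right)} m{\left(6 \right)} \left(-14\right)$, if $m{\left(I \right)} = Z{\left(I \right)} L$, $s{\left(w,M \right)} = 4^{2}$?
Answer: $-896$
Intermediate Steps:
$s{\left(w,M \right)} = 16$
$m{\left(I \right)} = 4$ ($m{\left(I \right)} = 4 \cdot 1 = 4$)
$s{\left(-3,-1 \right)} m{\left(6 \right)} \left(-14\right) = 16 \cdot 4 \left(-14\right) = 64 \left(-14\right) = -896$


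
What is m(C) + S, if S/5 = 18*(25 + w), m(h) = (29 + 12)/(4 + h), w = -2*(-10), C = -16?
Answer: 48559/12 ≈ 4046.6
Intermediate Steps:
w = 20
m(h) = 41/(4 + h)
S = 4050 (S = 5*(18*(25 + 20)) = 5*(18*45) = 5*810 = 4050)
m(C) + S = 41/(4 - 16) + 4050 = 41/(-12) + 4050 = 41*(-1/12) + 4050 = -41/12 + 4050 = 48559/12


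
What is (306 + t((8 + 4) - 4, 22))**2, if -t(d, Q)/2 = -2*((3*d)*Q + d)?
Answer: 6002500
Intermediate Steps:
t(d, Q) = 4*d + 12*Q*d (t(d, Q) = -(-4)*((3*d)*Q + d) = -(-4)*(3*Q*d + d) = -(-4)*(d + 3*Q*d) = -2*(-2*d - 6*Q*d) = 4*d + 12*Q*d)
(306 + t((8 + 4) - 4, 22))**2 = (306 + 4*((8 + 4) - 4)*(1 + 3*22))**2 = (306 + 4*(12 - 4)*(1 + 66))**2 = (306 + 4*8*67)**2 = (306 + 2144)**2 = 2450**2 = 6002500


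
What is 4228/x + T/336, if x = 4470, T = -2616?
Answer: -214019/31290 ≈ -6.8399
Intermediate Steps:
4228/x + T/336 = 4228/4470 - 2616/336 = 4228*(1/4470) - 2616*1/336 = 2114/2235 - 109/14 = -214019/31290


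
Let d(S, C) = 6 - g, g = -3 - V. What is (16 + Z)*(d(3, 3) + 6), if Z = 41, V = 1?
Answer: 912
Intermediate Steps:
g = -4 (g = -3 - 1*1 = -3 - 1 = -4)
d(S, C) = 10 (d(S, C) = 6 - 1*(-4) = 6 + 4 = 10)
(16 + Z)*(d(3, 3) + 6) = (16 + 41)*(10 + 6) = 57*16 = 912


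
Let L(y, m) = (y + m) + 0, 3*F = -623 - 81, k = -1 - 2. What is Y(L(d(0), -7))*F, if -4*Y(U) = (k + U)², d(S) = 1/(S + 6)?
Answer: 153164/27 ≈ 5672.7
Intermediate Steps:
d(S) = 1/(6 + S)
k = -3
F = -704/3 (F = (-623 - 81)/3 = (⅓)*(-704) = -704/3 ≈ -234.67)
L(y, m) = m + y (L(y, m) = (m + y) + 0 = m + y)
Y(U) = -(-3 + U)²/4
Y(L(d(0), -7))*F = -(-3 + (-7 + 1/(6 + 0)))²/4*(-704/3) = -(-3 + (-7 + 1/6))²/4*(-704/3) = -(-3 + (-7 + ⅙))²/4*(-704/3) = -(-3 - 41/6)²/4*(-704/3) = -(-59/6)²/4*(-704/3) = -¼*3481/36*(-704/3) = -3481/144*(-704/3) = 153164/27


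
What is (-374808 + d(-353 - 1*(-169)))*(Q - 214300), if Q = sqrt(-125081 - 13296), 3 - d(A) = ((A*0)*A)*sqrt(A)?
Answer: 80320711500 - 374805*I*sqrt(138377) ≈ 8.0321e+10 - 1.3942e+8*I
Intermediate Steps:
d(A) = 3 (d(A) = 3 - (A*0)*A*sqrt(A) = 3 - 0*A*sqrt(A) = 3 - 0*sqrt(A) = 3 - 1*0 = 3 + 0 = 3)
Q = I*sqrt(138377) (Q = sqrt(-138377) = I*sqrt(138377) ≈ 371.99*I)
(-374808 + d(-353 - 1*(-169)))*(Q - 214300) = (-374808 + 3)*(I*sqrt(138377) - 214300) = -374805*(-214300 + I*sqrt(138377)) = 80320711500 - 374805*I*sqrt(138377)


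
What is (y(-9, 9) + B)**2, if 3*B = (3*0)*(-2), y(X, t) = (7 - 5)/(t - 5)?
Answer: 1/4 ≈ 0.25000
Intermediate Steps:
y(X, t) = 2/(-5 + t)
B = 0 (B = ((3*0)*(-2))/3 = (0*(-2))/3 = (1/3)*0 = 0)
(y(-9, 9) + B)**2 = (2/(-5 + 9) + 0)**2 = (2/4 + 0)**2 = (2*(1/4) + 0)**2 = (1/2 + 0)**2 = (1/2)**2 = 1/4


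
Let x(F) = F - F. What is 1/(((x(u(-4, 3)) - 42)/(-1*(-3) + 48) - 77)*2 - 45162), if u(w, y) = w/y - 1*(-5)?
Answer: -17/770400 ≈ -2.2066e-5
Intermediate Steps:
u(w, y) = 5 + w/y (u(w, y) = w/y + 5 = 5 + w/y)
x(F) = 0
1/(((x(u(-4, 3)) - 42)/(-1*(-3) + 48) - 77)*2 - 45162) = 1/(((0 - 42)/(-1*(-3) + 48) - 77)*2 - 45162) = 1/((-42/(3 + 48) - 77)*2 - 45162) = 1/((-42/51 - 77)*2 - 45162) = 1/((-42*1/51 - 77)*2 - 45162) = 1/((-14/17 - 77)*2 - 45162) = 1/(-1323/17*2 - 45162) = 1/(-2646/17 - 45162) = 1/(-770400/17) = -17/770400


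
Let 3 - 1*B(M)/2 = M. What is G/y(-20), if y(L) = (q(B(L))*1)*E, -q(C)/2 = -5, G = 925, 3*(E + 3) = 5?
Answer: -555/8 ≈ -69.375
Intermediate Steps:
E = -4/3 (E = -3 + (⅓)*5 = -3 + 5/3 = -4/3 ≈ -1.3333)
B(M) = 6 - 2*M
q(C) = 10 (q(C) = -2*(-5) = 10)
y(L) = -40/3 (y(L) = (10*1)*(-4/3) = 10*(-4/3) = -40/3)
G/y(-20) = 925/(-40/3) = 925*(-3/40) = -555/8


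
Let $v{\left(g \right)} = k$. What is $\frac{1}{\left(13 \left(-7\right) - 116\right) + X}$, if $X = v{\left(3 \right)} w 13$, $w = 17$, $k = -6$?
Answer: $- \frac{1}{1533} \approx -0.00065232$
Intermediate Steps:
$v{\left(g \right)} = -6$
$X = -1326$ ($X = \left(-6\right) 17 \cdot 13 = \left(-102\right) 13 = -1326$)
$\frac{1}{\left(13 \left(-7\right) - 116\right) + X} = \frac{1}{\left(13 \left(-7\right) - 116\right) - 1326} = \frac{1}{\left(-91 - 116\right) - 1326} = \frac{1}{-207 - 1326} = \frac{1}{-1533} = - \frac{1}{1533}$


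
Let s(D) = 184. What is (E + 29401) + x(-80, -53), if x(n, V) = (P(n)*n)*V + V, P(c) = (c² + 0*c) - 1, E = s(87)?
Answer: 27161292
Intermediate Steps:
E = 184
P(c) = -1 + c² (P(c) = (c² + 0) - 1 = c² - 1 = -1 + c²)
x(n, V) = V + V*n*(-1 + n²) (x(n, V) = ((-1 + n²)*n)*V + V = (n*(-1 + n²))*V + V = V*n*(-1 + n²) + V = V + V*n*(-1 + n²))
(E + 29401) + x(-80, -53) = (184 + 29401) - 53*(1 + (-80)³ - 1*(-80)) = 29585 - 53*(1 - 512000 + 80) = 29585 - 53*(-511919) = 29585 + 27131707 = 27161292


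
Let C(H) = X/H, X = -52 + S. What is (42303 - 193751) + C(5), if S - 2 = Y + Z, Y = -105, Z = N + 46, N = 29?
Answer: -151464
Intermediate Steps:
Z = 75 (Z = 29 + 46 = 75)
S = -28 (S = 2 + (-105 + 75) = 2 - 30 = -28)
X = -80 (X = -52 - 28 = -80)
C(H) = -80/H
(42303 - 193751) + C(5) = (42303 - 193751) - 80/5 = -151448 - 80*⅕ = -151448 - 16 = -151464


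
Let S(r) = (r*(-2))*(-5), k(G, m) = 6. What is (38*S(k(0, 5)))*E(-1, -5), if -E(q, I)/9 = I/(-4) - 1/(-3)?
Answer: -32490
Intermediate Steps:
E(q, I) = -3 + 9*I/4 (E(q, I) = -9*(I/(-4) - 1/(-3)) = -9*(I*(-¼) - 1*(-⅓)) = -9*(-I/4 + ⅓) = -9*(⅓ - I/4) = -3 + 9*I/4)
S(r) = 10*r (S(r) = -2*r*(-5) = 10*r)
(38*S(k(0, 5)))*E(-1, -5) = (38*(10*6))*(-3 + (9/4)*(-5)) = (38*60)*(-3 - 45/4) = 2280*(-57/4) = -32490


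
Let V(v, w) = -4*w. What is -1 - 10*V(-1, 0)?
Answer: -1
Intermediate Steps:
-1 - 10*V(-1, 0) = -1 - (-40)*0 = -1 - 10*0 = -1 + 0 = -1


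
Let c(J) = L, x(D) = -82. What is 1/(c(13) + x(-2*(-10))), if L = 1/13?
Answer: -13/1065 ≈ -0.012207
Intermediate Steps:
L = 1/13 ≈ 0.076923
c(J) = 1/13
1/(c(13) + x(-2*(-10))) = 1/(1/13 - 82) = 1/(-1065/13) = -13/1065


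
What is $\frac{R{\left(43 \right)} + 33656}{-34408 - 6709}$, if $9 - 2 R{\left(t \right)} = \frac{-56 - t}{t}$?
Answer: $- \frac{1447451}{1768031} \approx -0.81868$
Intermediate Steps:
$R{\left(t \right)} = \frac{9}{2} - \frac{-56 - t}{2 t}$ ($R{\left(t \right)} = \frac{9}{2} - \frac{\left(-56 - t\right) \frac{1}{t}}{2} = \frac{9}{2} - \frac{\frac{1}{t} \left(-56 - t\right)}{2} = \frac{9}{2} - \frac{-56 - t}{2 t}$)
$\frac{R{\left(43 \right)} + 33656}{-34408 - 6709} = \frac{\left(5 + \frac{28}{43}\right) + 33656}{-34408 - 6709} = \frac{\left(5 + 28 \cdot \frac{1}{43}\right) + 33656}{-41117} = \left(\left(5 + \frac{28}{43}\right) + 33656\right) \left(- \frac{1}{41117}\right) = \left(\frac{243}{43} + 33656\right) \left(- \frac{1}{41117}\right) = \frac{1447451}{43} \left(- \frac{1}{41117}\right) = - \frac{1447451}{1768031}$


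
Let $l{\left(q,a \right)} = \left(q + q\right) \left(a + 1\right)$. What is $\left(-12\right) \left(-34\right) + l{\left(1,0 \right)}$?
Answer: $410$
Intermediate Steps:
$l{\left(q,a \right)} = 2 q \left(1 + a\right)$
$\left(-12\right) \left(-34\right) + l{\left(1,0 \right)} = \left(-12\right) \left(-34\right) + 2 \cdot 1 \left(1 + 0\right) = 408 + 2 \cdot 1 \cdot 1 = 408 + 2 = 410$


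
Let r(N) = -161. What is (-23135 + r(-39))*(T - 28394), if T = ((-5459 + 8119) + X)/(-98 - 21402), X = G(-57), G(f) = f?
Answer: 3555398263872/5375 ≈ 6.6147e+8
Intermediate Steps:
X = -57
T = -2603/21500 (T = ((-5459 + 8119) - 57)/(-98 - 21402) = (2660 - 57)/(-21500) = 2603*(-1/21500) = -2603/21500 ≈ -0.12107)
(-23135 + r(-39))*(T - 28394) = (-23135 - 161)*(-2603/21500 - 28394) = -23296*(-610473603/21500) = 3555398263872/5375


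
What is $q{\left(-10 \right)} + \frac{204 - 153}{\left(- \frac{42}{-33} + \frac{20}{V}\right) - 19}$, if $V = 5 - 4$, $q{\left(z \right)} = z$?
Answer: $\frac{311}{25} \approx 12.44$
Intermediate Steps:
$V = 1$ ($V = 5 - 4 = 1$)
$q{\left(-10 \right)} + \frac{204 - 153}{\left(- \frac{42}{-33} + \frac{20}{V}\right) - 19} = -10 + \frac{204 - 153}{\left(- \frac{42}{-33} + \frac{20}{1}\right) - 19} = -10 + \frac{51}{\left(\left(-42\right) \left(- \frac{1}{33}\right) + 20 \cdot 1\right) - 19} = -10 + \frac{51}{\left(\frac{14}{11} + 20\right) - 19} = -10 + \frac{51}{\frac{234}{11} - 19} = -10 + \frac{51}{\frac{25}{11}} = -10 + 51 \cdot \frac{11}{25} = -10 + \frac{561}{25} = \frac{311}{25}$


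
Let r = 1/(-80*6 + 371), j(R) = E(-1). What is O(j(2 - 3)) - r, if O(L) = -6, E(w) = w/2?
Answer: -653/109 ≈ -5.9908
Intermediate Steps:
E(w) = w/2 (E(w) = w*(½) = w/2)
j(R) = -½ (j(R) = (½)*(-1) = -½)
r = -1/109 (r = 1/(-480 + 371) = 1/(-109) = -1/109 ≈ -0.0091743)
O(j(2 - 3)) - r = -6 - 1*(-1/109) = -6 + 1/109 = -653/109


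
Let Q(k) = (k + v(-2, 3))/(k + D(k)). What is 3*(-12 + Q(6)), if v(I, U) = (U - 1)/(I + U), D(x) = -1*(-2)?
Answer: -33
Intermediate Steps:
D(x) = 2
v(I, U) = (-1 + U)/(I + U)
Q(k) = 1 (Q(k) = (k + (-1 + 3)/(-2 + 3))/(k + 2) = (k + 2/1)/(2 + k) = (k + 1*2)/(2 + k) = (k + 2)/(2 + k) = (2 + k)/(2 + k) = 1)
3*(-12 + Q(6)) = 3*(-12 + 1) = 3*(-11) = -33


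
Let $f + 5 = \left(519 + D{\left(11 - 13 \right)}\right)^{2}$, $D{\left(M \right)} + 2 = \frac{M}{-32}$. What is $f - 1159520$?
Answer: $- \frac{228395871}{256} \approx -8.9217 \cdot 10^{5}$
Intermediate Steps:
$D{\left(M \right)} = -2 - \frac{M}{32}$ ($D{\left(M \right)} = -2 + \frac{M}{-32} = -2 + M \left(- \frac{1}{32}\right) = -2 - \frac{M}{32}$)
$f = \frac{68441249}{256}$ ($f = -5 + \left(519 - \left(2 + \frac{11 - 13}{32}\right)\right)^{2} = -5 + \left(519 - \frac{31}{16}\right)^{2} = -5 + \left(\frac{8273}{16}\right)^{2} = -5 + \frac{68442529}{256} = \frac{68441249}{256} \approx 2.6735 \cdot 10^{5}$)
$f - 1159520 = \frac{68441249}{256} - 1159520 = - \frac{228395871}{256}$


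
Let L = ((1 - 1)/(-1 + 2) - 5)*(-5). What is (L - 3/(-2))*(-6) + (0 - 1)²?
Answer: -158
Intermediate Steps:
L = 25 (L = (0/1 - 5)*(-5) = (0*1 - 5)*(-5) = (0 - 5)*(-5) = -5*(-5) = 25)
(L - 3/(-2))*(-6) + (0 - 1)² = (25 - 3/(-2))*(-6) + (0 - 1)² = (25 - ½*(-3))*(-6) + (-1)² = (25 + 3/2)*(-6) + 1 = (53/2)*(-6) + 1 = -159 + 1 = -158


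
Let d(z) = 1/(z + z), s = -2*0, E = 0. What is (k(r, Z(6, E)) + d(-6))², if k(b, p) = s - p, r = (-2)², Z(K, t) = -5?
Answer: 3481/144 ≈ 24.174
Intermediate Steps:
s = 0
r = 4
d(z) = 1/(2*z)
k(b, p) = -p (k(b, p) = 0 - p = -p)
(k(r, Z(6, E)) + d(-6))² = (-1*(-5) + (½)/(-6))² = (5 + (½)*(-⅙))² = (5 - 1/12)² = (59/12)² = 3481/144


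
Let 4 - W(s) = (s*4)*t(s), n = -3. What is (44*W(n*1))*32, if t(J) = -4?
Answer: -61952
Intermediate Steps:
W(s) = 4 + 16*s (W(s) = 4 - s*4*(-4) = 4 - 4*s*(-4) = 4 - (-16)*s = 4 + 16*s)
(44*W(n*1))*32 = (44*(4 + 16*(-3*1)))*32 = (44*(4 + 16*(-3)))*32 = (44*(4 - 48))*32 = (44*(-44))*32 = -1936*32 = -61952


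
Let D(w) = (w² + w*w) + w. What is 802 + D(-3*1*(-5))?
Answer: 1267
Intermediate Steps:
D(w) = w + 2*w² (D(w) = (w² + w²) + w = 2*w² + w = w + 2*w²)
802 + D(-3*1*(-5)) = 802 + (-3*1*(-5))*(1 + 2*(-3*1*(-5))) = 802 + (-3*(-5))*(1 + 2*(-3*(-5))) = 802 + 15*(1 + 2*15) = 802 + 15*(1 + 30) = 802 + 15*31 = 802 + 465 = 1267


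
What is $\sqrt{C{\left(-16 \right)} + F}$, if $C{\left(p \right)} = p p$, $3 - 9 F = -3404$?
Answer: $\frac{\sqrt{5711}}{3} \approx 25.19$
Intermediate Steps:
$F = \frac{3407}{9}$ ($F = \frac{1}{3} - - \frac{3404}{9} = \frac{1}{3} + \frac{3404}{9} = \frac{3407}{9} \approx 378.56$)
$C{\left(p \right)} = p^{2}$
$\sqrt{C{\left(-16 \right)} + F} = \sqrt{\left(-16\right)^{2} + \frac{3407}{9}} = \sqrt{256 + \frac{3407}{9}} = \sqrt{\frac{5711}{9}} = \frac{\sqrt{5711}}{3}$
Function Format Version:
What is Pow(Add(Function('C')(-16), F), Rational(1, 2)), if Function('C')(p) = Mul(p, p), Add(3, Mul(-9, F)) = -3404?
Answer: Mul(Rational(1, 3), Pow(5711, Rational(1, 2))) ≈ 25.190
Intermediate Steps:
F = Rational(3407, 9) (F = Add(Rational(1, 3), Mul(Rational(-1, 9), -3404)) = Add(Rational(1, 3), Rational(3404, 9)) = Rational(3407, 9) ≈ 378.56)
Function('C')(p) = Pow(p, 2)
Pow(Add(Function('C')(-16), F), Rational(1, 2)) = Pow(Add(Pow(-16, 2), Rational(3407, 9)), Rational(1, 2)) = Pow(Add(256, Rational(3407, 9)), Rational(1, 2)) = Pow(Rational(5711, 9), Rational(1, 2)) = Mul(Rational(1, 3), Pow(5711, Rational(1, 2)))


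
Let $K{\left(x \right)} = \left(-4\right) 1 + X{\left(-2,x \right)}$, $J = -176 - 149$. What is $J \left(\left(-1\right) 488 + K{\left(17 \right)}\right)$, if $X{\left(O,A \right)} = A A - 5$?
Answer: $67600$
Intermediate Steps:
$J = -325$ ($J = -176 - 149 = -325$)
$X{\left(O,A \right)} = -5 + A^{2}$ ($X{\left(O,A \right)} = A^{2} - 5 = -5 + A^{2}$)
$K{\left(x \right)} = -9 + x^{2}$ ($K{\left(x \right)} = \left(-4\right) 1 + \left(-5 + x^{2}\right) = -4 + \left(-5 + x^{2}\right) = -9 + x^{2}$)
$J \left(\left(-1\right) 488 + K{\left(17 \right)}\right) = - 325 \left(\left(-1\right) 488 - \left(9 - 17^{2}\right)\right) = - 325 \left(-488 + \left(-9 + 289\right)\right) = - 325 \left(-488 + 280\right) = \left(-325\right) \left(-208\right) = 67600$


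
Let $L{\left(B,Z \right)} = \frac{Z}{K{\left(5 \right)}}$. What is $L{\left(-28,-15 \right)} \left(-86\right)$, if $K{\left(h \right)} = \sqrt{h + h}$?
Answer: $129 \sqrt{10} \approx 407.93$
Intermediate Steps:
$K{\left(h \right)} = \sqrt{2} \sqrt{h}$ ($K{\left(h \right)} = \sqrt{2 h} = \sqrt{2} \sqrt{h}$)
$L{\left(B,Z \right)} = \frac{Z \sqrt{10}}{10}$ ($L{\left(B,Z \right)} = \frac{Z}{\sqrt{2} \sqrt{5}} = \frac{Z}{\sqrt{10}} = Z \frac{\sqrt{10}}{10} = \frac{Z \sqrt{10}}{10}$)
$L{\left(-28,-15 \right)} \left(-86\right) = \frac{1}{10} \left(-15\right) \sqrt{10} \left(-86\right) = - \frac{3 \sqrt{10}}{2} \left(-86\right) = 129 \sqrt{10}$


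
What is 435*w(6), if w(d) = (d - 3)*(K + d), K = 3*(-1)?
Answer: 3915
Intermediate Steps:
K = -3
w(d) = (-3 + d)² (w(d) = (d - 3)*(-3 + d) = (-3 + d)*(-3 + d) = (-3 + d)²)
435*w(6) = 435*(9 + 6² - 6*6) = 435*(9 + 36 - 36) = 435*9 = 3915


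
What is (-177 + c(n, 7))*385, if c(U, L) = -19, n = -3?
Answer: -75460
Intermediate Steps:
(-177 + c(n, 7))*385 = (-177 - 19)*385 = -196*385 = -75460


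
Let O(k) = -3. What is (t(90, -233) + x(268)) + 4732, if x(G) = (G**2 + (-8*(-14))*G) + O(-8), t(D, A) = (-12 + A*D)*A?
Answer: 4995375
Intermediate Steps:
t(D, A) = A*(-12 + A*D)
x(G) = -3 + G**2 + 112*G (x(G) = (G**2 + (-8*(-14))*G) - 3 = (G**2 + 112*G) - 3 = -3 + G**2 + 112*G)
(t(90, -233) + x(268)) + 4732 = (-233*(-12 - 233*90) + (-3 + 268**2 + 112*268)) + 4732 = (-233*(-12 - 20970) + (-3 + 71824 + 30016)) + 4732 = (-233*(-20982) + 101837) + 4732 = (4888806 + 101837) + 4732 = 4990643 + 4732 = 4995375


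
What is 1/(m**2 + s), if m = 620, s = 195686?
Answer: 1/580086 ≈ 1.7239e-6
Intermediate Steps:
1/(m**2 + s) = 1/(620**2 + 195686) = 1/(384400 + 195686) = 1/580086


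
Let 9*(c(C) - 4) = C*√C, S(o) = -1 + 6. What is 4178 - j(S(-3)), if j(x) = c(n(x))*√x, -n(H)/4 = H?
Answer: 4178 - 4*√5 + 200*I/9 ≈ 4169.1 + 22.222*I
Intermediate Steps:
n(H) = -4*H
S(o) = 5
c(C) = 4 + C^(3/2)/9 (c(C) = 4 + (C*√C)/9 = 4 + C^(3/2)/9)
j(x) = √x*(4 + 8*(-x)^(3/2)/9) (j(x) = (4 + (-4*x)^(3/2)/9)*√x = (4 + (8*(-x)^(3/2))/9)*√x = (4 + 8*(-x)^(3/2)/9)*√x = √x*(4 + 8*(-x)^(3/2)/9))
4178 - j(S(-3)) = 4178 - √5*(4 + 8*(-1*5)^(3/2)/9) = 4178 - √5*(4 + 8*(-5)^(3/2)/9) = 4178 - √5*(4 + 8*(-5*I*√5)/9) = 4178 - √5*(4 - 40*I*√5/9)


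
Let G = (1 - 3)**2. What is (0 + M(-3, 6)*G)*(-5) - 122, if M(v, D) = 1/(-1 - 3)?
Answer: -117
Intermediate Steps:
M(v, D) = -1/4 (M(v, D) = 1/(-4) = -1/4)
G = 4 (G = (-2)**2 = 4)
(0 + M(-3, 6)*G)*(-5) - 122 = (0 - 1/4*4)*(-5) - 122 = (0 - 1)*(-5) - 122 = -1*(-5) - 122 = 5 - 122 = -117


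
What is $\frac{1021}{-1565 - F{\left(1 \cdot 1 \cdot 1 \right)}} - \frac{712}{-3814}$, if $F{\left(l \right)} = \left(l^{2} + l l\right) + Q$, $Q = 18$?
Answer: $- \frac{1382787}{3022595} \approx -0.45748$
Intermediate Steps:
$F{\left(l \right)} = 18 + 2 l^{2}$ ($F{\left(l \right)} = \left(l^{2} + l l\right) + 18 = \left(l^{2} + l^{2}\right) + 18 = 2 l^{2} + 18 = 18 + 2 l^{2}$)
$\frac{1021}{-1565 - F{\left(1 \cdot 1 \cdot 1 \right)}} - \frac{712}{-3814} = \frac{1021}{-1565 - \left(18 + 2 \left(1 \cdot 1 \cdot 1\right)^{2}\right)} - \frac{712}{-3814} = \frac{1021}{-1565 - \left(18 + 2 \left(1 \cdot 1\right)^{2}\right)} - - \frac{356}{1907} = \frac{1021}{-1565 - \left(18 + 2 \cdot 1^{2}\right)} + \frac{356}{1907} = \frac{1021}{-1565 - \left(18 + 2 \cdot 1\right)} + \frac{356}{1907} = \frac{1021}{-1565 - \left(18 + 2\right)} + \frac{356}{1907} = \frac{1021}{-1565 - 20} + \frac{356}{1907} = \frac{1021}{-1585} + \frac{356}{1907} = 1021 \left(- \frac{1}{1585}\right) + \frac{356}{1907} = - \frac{1021}{1585} + \frac{356}{1907} = - \frac{1382787}{3022595}$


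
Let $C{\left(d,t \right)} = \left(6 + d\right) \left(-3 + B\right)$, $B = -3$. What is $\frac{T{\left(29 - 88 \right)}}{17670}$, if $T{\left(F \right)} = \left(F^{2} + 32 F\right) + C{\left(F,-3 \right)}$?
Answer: $\frac{637}{5890} \approx 0.10815$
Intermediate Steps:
$C{\left(d,t \right)} = -36 - 6 d$ ($C{\left(d,t \right)} = \left(6 + d\right) \left(-3 - 3\right) = \left(6 + d\right) \left(-6\right) = -36 - 6 d$)
$T{\left(F \right)} = -36 + F^{2} + 26 F$ ($T{\left(F \right)} = \left(F^{2} + 32 F\right) - \left(36 + 6 F\right) = -36 + F^{2} + 26 F$)
$\frac{T{\left(29 - 88 \right)}}{17670} = \frac{-36 + \left(29 - 88\right)^{2} + 26 \left(29 - 88\right)}{17670} = \left(-36 + \left(29 - 88\right)^{2} + 26 \left(29 - 88\right)\right) \frac{1}{17670} = \left(-36 + \left(-59\right)^{2} + 26 \left(-59\right)\right) \frac{1}{17670} = \left(-36 + 3481 - 1534\right) \frac{1}{17670} = 1911 \cdot \frac{1}{17670} = \frac{637}{5890}$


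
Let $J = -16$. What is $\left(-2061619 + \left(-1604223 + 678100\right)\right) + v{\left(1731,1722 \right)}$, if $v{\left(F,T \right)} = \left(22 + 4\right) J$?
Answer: $-2988158$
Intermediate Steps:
$v{\left(F,T \right)} = -416$ ($v{\left(F,T \right)} = \left(22 + 4\right) \left(-16\right) = 26 \left(-16\right) = -416$)
$\left(-2061619 + \left(-1604223 + 678100\right)\right) + v{\left(1731,1722 \right)} = \left(-2061619 + \left(-1604223 + 678100\right)\right) - 416 = \left(-2061619 - 926123\right) - 416 = -2987742 - 416 = -2988158$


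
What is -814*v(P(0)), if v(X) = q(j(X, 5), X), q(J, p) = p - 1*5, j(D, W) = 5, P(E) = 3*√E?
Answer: 4070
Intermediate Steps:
q(J, p) = -5 + p (q(J, p) = p - 5 = -5 + p)
v(X) = -5 + X
-814*v(P(0)) = -814*(-5 + 3*√0) = -814*(-5 + 3*0) = -814*(-5 + 0) = -814*(-5) = 4070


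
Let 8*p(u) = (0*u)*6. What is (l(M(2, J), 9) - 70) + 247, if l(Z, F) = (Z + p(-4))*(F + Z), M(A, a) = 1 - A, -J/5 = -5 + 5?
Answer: 169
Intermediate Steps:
p(u) = 0 (p(u) = ((0*u)*6)/8 = (0*6)/8 = (⅛)*0 = 0)
J = 0 (J = -5*(-5 + 5) = -5*0 = 0)
l(Z, F) = Z*(F + Z) (l(Z, F) = (Z + 0)*(F + Z) = Z*(F + Z))
(l(M(2, J), 9) - 70) + 247 = ((1 - 1*2)*(9 + (1 - 1*2)) - 70) + 247 = ((1 - 2)*(9 + (1 - 2)) - 70) + 247 = (-(9 - 1) - 70) + 247 = (-1*8 - 70) + 247 = (-8 - 70) + 247 = -78 + 247 = 169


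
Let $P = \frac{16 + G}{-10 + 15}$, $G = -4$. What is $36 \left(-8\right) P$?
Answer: $- \frac{3456}{5} \approx -691.2$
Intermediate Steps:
$P = \frac{12}{5}$ ($P = \frac{16 - 4}{-10 + 15} = \frac{12}{5} \approx 2.4$)
$36 \left(-8\right) P = 36 \left(-8\right) \frac{12}{5} = \left(-288\right) \frac{12}{5} = - \frac{3456}{5}$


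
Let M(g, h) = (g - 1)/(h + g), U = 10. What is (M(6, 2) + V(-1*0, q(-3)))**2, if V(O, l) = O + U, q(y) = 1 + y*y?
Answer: 7225/64 ≈ 112.89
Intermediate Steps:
M(g, h) = (-1 + g)/(g + h)
q(y) = 1 + y**2
V(O, l) = 10 + O (V(O, l) = O + 10 = 10 + O)
(M(6, 2) + V(-1*0, q(-3)))**2 = ((-1 + 6)/(6 + 2) + (10 - 1*0))**2 = (5/8 + (10 + 0))**2 = ((1/8)*5 + 10)**2 = (5/8 + 10)**2 = (85/8)**2 = 7225/64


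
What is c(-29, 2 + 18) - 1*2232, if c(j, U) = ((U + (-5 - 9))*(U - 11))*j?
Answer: -3798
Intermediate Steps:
c(j, U) = j*(-14 + U)*(-11 + U) (c(j, U) = ((U - 14)*(-11 + U))*j = ((-14 + U)*(-11 + U))*j = j*(-14 + U)*(-11 + U))
c(-29, 2 + 18) - 1*2232 = -29*(154 + (2 + 18)**2 - 25*(2 + 18)) - 1*2232 = -29*(154 + 20**2 - 25*20) - 2232 = -29*(154 + 400 - 500) - 2232 = -29*54 - 2232 = -1566 - 2232 = -3798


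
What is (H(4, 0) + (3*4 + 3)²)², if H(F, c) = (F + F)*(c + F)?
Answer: 66049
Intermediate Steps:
H(F, c) = 2*F*(F + c) (H(F, c) = (2*F)*(F + c) = 2*F*(F + c))
(H(4, 0) + (3*4 + 3)²)² = (2*4*(4 + 0) + (3*4 + 3)²)² = (2*4*4 + (12 + 3)²)² = (32 + 15²)² = (32 + 225)² = 257² = 66049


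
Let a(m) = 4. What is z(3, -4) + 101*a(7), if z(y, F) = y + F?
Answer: 403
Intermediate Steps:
z(y, F) = F + y
z(3, -4) + 101*a(7) = (-4 + 3) + 101*4 = -1 + 404 = 403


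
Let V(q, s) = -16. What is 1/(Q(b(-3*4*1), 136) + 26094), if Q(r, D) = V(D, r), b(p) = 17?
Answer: 1/26078 ≈ 3.8347e-5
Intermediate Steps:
Q(r, D) = -16
1/(Q(b(-3*4*1), 136) + 26094) = 1/(-16 + 26094) = 1/26078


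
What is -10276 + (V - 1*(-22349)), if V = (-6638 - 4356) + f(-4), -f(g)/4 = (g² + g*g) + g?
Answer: 967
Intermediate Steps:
f(g) = -8*g² - 4*g (f(g) = -4*((g² + g*g) + g) = -4*((g² + g²) + g) = -4*(2*g² + g) = -4*(g + 2*g²) = -8*g² - 4*g)
V = -11106 (V = (-6638 - 4356) - 4*(-4)*(1 + 2*(-4)) = -10994 - 4*(-4)*(1 - 8) = -10994 - 4*(-4)*(-7) = -10994 - 112 = -11106)
-10276 + (V - 1*(-22349)) = -10276 + (-11106 - 1*(-22349)) = -10276 + (-11106 + 22349) = -10276 + 11243 = 967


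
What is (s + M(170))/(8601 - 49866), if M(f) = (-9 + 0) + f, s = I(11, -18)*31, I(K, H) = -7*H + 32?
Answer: -5059/41265 ≈ -0.12260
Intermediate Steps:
I(K, H) = 32 - 7*H
s = 4898 (s = (32 - 7*(-18))*31 = (32 + 126)*31 = 158*31 = 4898)
M(f) = -9 + f
(s + M(170))/(8601 - 49866) = (4898 + (-9 + 170))/(8601 - 49866) = (4898 + 161)/(-41265) = 5059*(-1/41265) = -5059/41265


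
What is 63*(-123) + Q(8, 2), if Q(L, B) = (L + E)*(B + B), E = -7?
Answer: -7745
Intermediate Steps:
Q(L, B) = 2*B*(-7 + L) (Q(L, B) = (L - 7)*(B + B) = (-7 + L)*(2*B) = 2*B*(-7 + L))
63*(-123) + Q(8, 2) = 63*(-123) + 2*2*(-7 + 8) = -7749 + 2*2*1 = -7749 + 4 = -7745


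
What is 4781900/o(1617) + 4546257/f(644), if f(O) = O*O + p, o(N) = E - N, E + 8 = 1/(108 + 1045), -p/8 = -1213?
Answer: -97151874753443/33135040440 ≈ -2932.0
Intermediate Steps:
p = 9704 (p = -8*(-1213) = 9704)
E = -9223/1153 (E = -8 + 1/(108 + 1045) = -8 + 1/1153 = -9223/1153 ≈ -7.9991)
o(N) = -9223/1153 - N
f(O) = 9704 + O**2 (f(O) = O*O + 9704 = O**2 + 9704 = 9704 + O**2)
4781900/o(1617) + 4546257/f(644) = 4781900/(-9223/1153 - 1*1617) + 4546257/(9704 + 644**2) = 4781900/(-9223/1153 - 1617) + 4546257/(9704 + 414736) = 4781900/(-1873624/1153) + 4546257/424440 = 4781900*(-1153/1873624) + 4546257*(1/424440) = -1378382675/468406 + 1515419/141480 = -97151874753443/33135040440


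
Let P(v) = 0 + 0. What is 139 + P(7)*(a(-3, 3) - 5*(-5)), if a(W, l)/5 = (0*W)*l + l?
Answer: 139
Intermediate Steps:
P(v) = 0
a(W, l) = 5*l (a(W, l) = 5*((0*W)*l + l) = 5*(0*l + l) = 5*(0 + l) = 5*l)
139 + P(7)*(a(-3, 3) - 5*(-5)) = 139 + 0*(5*3 - 5*(-5)) = 139 + 0*(15 + 25) = 139 + 0*40 = 139 + 0 = 139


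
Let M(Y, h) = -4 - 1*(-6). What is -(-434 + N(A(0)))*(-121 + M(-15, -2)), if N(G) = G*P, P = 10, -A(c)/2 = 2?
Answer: -56406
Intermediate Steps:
M(Y, h) = 2 (M(Y, h) = -4 + 6 = 2)
A(c) = -4 (A(c) = -2*2 = -4)
N(G) = 10*G (N(G) = G*10 = 10*G)
-(-434 + N(A(0)))*(-121 + M(-15, -2)) = -(-434 + 10*(-4))*(-121 + 2) = -(-434 - 40)*(-119) = -(-474)*(-119) = -1*56406 = -56406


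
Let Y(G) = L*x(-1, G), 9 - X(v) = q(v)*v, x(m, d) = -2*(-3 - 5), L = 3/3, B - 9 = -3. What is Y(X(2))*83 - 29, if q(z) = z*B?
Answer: 1299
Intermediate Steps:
B = 6 (B = 9 - 3 = 6)
L = 1 (L = 3*(1/3) = 1)
q(z) = 6*z (q(z) = z*6 = 6*z)
x(m, d) = 16 (x(m, d) = -2*(-8) = 16)
X(v) = 9 - 6*v**2 (X(v) = 9 - 6*v*v = 9 - 6*v**2)
Y(G) = 16 (Y(G) = 1*16 = 16)
Y(X(2))*83 - 29 = 16*83 - 29 = 1328 - 29 = 1299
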